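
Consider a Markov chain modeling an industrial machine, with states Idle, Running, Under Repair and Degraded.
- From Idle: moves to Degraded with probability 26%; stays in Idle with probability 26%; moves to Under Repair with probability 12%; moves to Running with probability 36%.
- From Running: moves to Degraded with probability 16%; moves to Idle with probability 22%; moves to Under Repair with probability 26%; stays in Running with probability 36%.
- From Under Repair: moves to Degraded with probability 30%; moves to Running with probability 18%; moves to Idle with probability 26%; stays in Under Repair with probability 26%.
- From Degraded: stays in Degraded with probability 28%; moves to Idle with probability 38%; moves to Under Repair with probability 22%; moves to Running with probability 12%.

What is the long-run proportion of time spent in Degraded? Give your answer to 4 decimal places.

0.2471

Let the stationary distribution be π with π = πP and π_1 + π_2 + π_3 + π_4 = 1.
π_1 = 0.26·π_1 + 0.22·π_2 + 0.26·π_3 + 0.38·π_4
π_2 = 0.36·π_1 + 0.36·π_2 + 0.18·π_3 + 0.12·π_4
π_3 = 0.12·π_1 + 0.26·π_2 + 0.26·π_3 + 0.22·π_4
Solving with the normalization constraint gives π = (0.2791, 0.2627, 0.2110, 0.2471).
So the stationary probability of Degraded is 0.2471.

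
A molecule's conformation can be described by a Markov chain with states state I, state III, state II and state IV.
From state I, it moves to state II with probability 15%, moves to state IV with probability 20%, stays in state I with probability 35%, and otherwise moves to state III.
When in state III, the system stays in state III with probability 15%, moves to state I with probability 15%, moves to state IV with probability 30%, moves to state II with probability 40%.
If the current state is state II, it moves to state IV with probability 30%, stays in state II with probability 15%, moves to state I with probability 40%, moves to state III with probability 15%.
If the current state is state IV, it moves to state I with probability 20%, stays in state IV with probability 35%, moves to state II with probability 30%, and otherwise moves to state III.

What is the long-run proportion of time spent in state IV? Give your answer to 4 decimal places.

Let the stationary distribution be π with π = πP and π_1 + π_2 + π_3 + π_4 = 1.
π_1 = 0.35·π_1 + 0.15·π_2 + 0.4·π_3 + 0.2·π_4
π_2 = 0.3·π_1 + 0.15·π_2 + 0.15·π_3 + 0.15·π_4
π_3 = 0.15·π_1 + 0.4·π_2 + 0.15·π_3 + 0.3·π_4
Solving with the normalization constraint gives π = (0.2807, 0.1921, 0.2410, 0.2862).
So the stationary probability of state IV is 0.2862.

0.2862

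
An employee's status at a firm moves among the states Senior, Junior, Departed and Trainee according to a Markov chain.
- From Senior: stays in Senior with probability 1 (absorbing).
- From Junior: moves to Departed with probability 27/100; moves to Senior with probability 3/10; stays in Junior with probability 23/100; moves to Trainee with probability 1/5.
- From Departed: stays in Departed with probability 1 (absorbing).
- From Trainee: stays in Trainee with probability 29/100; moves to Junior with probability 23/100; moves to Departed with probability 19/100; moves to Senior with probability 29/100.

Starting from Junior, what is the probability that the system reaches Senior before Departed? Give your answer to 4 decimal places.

Let h(s) be the probability of absorption at Senior starting from transient state s. Then h(Senior) = 1 and h(Departed) = 0. By first-step analysis:
h(Junior) = 0.3·1 + 0.23·h(Junior) + 0.27·0 + 0.2·h(Trainee)
h(Trainee) = 0.29·1 + 0.23·h(Junior) + 0.19·0 + 0.29·h(Trainee)
Solving: h(Junior) = 0.5412, h(Trainee) = 0.5838.
Starting from Junior, the probability is 0.5412.

0.5412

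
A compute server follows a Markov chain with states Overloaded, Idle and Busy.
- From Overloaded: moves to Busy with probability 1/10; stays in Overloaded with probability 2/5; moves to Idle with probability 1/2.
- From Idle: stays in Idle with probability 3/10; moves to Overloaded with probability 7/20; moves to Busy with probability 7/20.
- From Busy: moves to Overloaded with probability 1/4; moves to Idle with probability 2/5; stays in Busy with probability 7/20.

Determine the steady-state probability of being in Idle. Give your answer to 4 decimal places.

0.3946

Let the stationary distribution be π with π = πP and π_1 + π_2 + π_3 = 1.
π_1 = 0.4·π_1 + 0.35·π_2 + 0.25·π_3
π_2 = 0.5·π_1 + 0.3·π_2 + 0.4·π_3
Solving with the normalization constraint gives π = (0.3405, 0.3946, 0.2649).
So the stationary probability of Idle is 0.3946.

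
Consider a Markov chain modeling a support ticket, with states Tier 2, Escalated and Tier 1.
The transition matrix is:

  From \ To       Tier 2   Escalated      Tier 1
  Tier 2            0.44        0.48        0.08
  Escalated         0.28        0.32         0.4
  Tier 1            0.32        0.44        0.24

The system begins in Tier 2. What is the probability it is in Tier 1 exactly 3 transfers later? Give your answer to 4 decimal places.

Propagate the distribution vector 3 transfers from Tier 2.
After 0 transfers: (1.0000, 0.0000, 0.0000)
After 1 transfer: (0.4400, 0.4800, 0.0800)
After 2 transfers: (0.3536, 0.4000, 0.2464)
After 3 transfers: (0.3464, 0.4061, 0.2474)
P(in Tier 1 after 3 transfers) = 0.2474

0.2474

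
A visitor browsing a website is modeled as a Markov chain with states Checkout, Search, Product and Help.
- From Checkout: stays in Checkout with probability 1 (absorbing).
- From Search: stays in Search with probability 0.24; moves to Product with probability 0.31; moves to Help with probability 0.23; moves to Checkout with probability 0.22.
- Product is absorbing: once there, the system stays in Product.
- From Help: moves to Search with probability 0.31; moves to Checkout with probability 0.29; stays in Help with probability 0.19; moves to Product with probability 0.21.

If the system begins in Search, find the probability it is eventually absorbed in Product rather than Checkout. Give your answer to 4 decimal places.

0.5501

Let h(s) be the probability of absorption at Product starting from transient state s. Then h(Product) = 1 and h(Checkout) = 0. By first-step analysis:
h(Search) = 0.22·0 + 0.24·h(Search) + 0.31·1 + 0.23·h(Help)
h(Help) = 0.29·0 + 0.31·h(Search) + 0.21·1 + 0.19·h(Help)
Solving: h(Search) = 0.5501, h(Help) = 0.4698.
Starting from Search, the probability is 0.5501.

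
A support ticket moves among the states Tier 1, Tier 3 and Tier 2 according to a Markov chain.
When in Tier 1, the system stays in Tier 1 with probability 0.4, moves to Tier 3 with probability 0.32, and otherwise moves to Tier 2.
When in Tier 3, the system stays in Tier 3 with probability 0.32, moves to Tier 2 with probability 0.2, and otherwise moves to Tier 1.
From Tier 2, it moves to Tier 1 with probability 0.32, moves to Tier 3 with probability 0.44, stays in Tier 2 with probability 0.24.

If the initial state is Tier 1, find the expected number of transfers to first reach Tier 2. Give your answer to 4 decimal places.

3.9308

Let t(s) be the expected number of transfers to first reach Tier 2 from state s, with t(Tier 2) = 0. Conditioning on the first transfer:
t(Tier 1) = 1 + 0.4·t(Tier 1) + 0.32·t(Tier 3)
t(Tier 3) = 1 + 0.48·t(Tier 1) + 0.32·t(Tier 3)
Solving: t(Tier 1) = 3.9308, t(Tier 3) = 4.2453.
Expected transfers from Tier 1 to Tier 2: 3.9308.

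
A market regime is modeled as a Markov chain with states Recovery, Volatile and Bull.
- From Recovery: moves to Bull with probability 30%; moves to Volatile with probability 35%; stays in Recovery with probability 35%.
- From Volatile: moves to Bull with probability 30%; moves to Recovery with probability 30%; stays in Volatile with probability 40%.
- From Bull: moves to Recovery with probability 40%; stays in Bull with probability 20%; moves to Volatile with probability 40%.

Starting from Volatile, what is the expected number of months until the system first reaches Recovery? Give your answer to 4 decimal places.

Let t(s) be the expected number of months to first reach Recovery from state s, with t(Recovery) = 0. Conditioning on the first month:
t(Volatile) = 1 + 0.4·t(Volatile) + 0.3·t(Bull)
t(Bull) = 1 + 0.4·t(Volatile) + 0.2·t(Bull)
Solving: t(Volatile) = 3.0556, t(Bull) = 2.7778.
Expected months from Volatile to Recovery: 3.0556.

3.0556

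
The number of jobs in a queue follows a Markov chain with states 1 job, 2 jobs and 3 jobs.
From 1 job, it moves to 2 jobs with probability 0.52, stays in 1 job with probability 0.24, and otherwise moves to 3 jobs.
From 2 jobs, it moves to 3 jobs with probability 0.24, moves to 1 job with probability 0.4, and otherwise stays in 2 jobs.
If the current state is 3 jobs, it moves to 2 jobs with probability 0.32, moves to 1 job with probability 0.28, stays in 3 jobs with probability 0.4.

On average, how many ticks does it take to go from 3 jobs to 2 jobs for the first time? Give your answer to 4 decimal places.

2.6749

Let t(s) be the expected number of ticks to first reach 2 jobs from state s, with t(2 jobs) = 0. Conditioning on the first tick:
t(1 job) = 1 + 0.24·t(1 job) + 0.24·t(3 jobs)
t(3 jobs) = 1 + 0.28·t(1 job) + 0.4·t(3 jobs)
Solving: t(1 job) = 2.1605, t(3 jobs) = 2.6749.
Expected ticks from 3 jobs to 2 jobs: 2.6749.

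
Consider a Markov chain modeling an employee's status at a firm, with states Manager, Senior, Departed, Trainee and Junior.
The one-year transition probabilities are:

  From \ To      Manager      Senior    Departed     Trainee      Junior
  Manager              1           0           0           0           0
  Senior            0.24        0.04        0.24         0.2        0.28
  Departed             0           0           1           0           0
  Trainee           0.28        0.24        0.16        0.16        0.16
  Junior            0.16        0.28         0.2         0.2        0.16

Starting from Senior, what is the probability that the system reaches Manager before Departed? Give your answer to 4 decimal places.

Let h(s) be the probability of absorption at Manager starting from transient state s. Then h(Manager) = 1 and h(Departed) = 0. By first-step analysis:
h(Senior) = 0.24·1 + 0.04·h(Senior) + 0.24·0 + 0.2·h(Trainee) + 0.28·h(Junior)
h(Trainee) = 0.28·1 + 0.24·h(Senior) + 0.16·0 + 0.16·h(Trainee) + 0.16·h(Junior)
h(Junior) = 0.16·1 + 0.28·h(Senior) + 0.2·0 + 0.2·h(Trainee) + 0.16·h(Junior)
Solving: h(Senior) = 0.5156, h(Trainee) = 0.5758, h(Junior) = 0.4994.
Starting from Senior, the probability is 0.5156.

0.5156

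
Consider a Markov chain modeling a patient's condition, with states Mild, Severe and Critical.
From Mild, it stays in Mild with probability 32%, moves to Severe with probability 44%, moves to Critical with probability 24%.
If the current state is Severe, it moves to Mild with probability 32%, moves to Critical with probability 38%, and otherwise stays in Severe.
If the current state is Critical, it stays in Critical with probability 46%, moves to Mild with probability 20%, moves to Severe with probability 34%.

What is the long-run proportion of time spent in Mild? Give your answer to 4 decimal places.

Let the stationary distribution be π with π = πP and π_1 + π_2 + π_3 = 1.
π_1 = 0.32·π_1 + 0.32·π_2 + 0.2·π_3
π_2 = 0.44·π_1 + 0.3·π_2 + 0.34·π_3
Solving with the normalization constraint gives π = (0.2755, 0.3534, 0.3711).
So the stationary probability of Mild is 0.2755.

0.2755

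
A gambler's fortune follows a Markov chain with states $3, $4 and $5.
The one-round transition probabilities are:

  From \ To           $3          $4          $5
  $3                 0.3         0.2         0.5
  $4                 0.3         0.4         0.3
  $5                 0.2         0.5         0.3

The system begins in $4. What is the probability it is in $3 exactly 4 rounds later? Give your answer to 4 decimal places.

Propagate the distribution vector 4 rounds from $4.
After 0 rounds: (0.0000, 1.0000, 0.0000)
After 1 round: (0.3000, 0.4000, 0.3000)
After 2 rounds: (0.2700, 0.3700, 0.3600)
After 3 rounds: (0.2640, 0.3820, 0.3540)
After 4 rounds: (0.2646, 0.3826, 0.3528)
P(in $3 after 4 rounds) = 0.2646

0.2646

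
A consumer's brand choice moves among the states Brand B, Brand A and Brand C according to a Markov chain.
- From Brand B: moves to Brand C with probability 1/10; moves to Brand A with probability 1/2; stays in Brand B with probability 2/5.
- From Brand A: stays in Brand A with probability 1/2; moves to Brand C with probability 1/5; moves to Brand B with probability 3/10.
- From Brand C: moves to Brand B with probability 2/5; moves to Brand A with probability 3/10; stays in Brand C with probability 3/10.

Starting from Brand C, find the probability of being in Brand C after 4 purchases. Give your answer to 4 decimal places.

Propagate the distribution vector 4 purchases from Brand C.
After 0 purchases: (0.0000, 0.0000, 1.0000)
After 1 purchase: (0.4000, 0.3000, 0.3000)
After 2 purchases: (0.3700, 0.4400, 0.1900)
After 3 purchases: (0.3560, 0.4620, 0.1820)
After 4 purchases: (0.3538, 0.4636, 0.1826)
P(in Brand C after 4 purchases) = 0.1826

0.1826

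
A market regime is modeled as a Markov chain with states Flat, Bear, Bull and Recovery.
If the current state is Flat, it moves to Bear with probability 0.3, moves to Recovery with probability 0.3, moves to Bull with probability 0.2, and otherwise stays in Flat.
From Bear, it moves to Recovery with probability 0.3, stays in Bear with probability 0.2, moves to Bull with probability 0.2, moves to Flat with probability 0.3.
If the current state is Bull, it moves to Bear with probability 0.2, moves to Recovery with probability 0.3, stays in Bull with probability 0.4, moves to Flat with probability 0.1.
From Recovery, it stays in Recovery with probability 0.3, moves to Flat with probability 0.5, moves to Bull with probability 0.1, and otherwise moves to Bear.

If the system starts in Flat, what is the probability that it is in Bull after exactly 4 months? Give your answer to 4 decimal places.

0.2124

Propagate the distribution vector 4 months from Flat.
After 0 months: (1.0000, 0.0000, 0.0000, 0.0000)
After 1 month: (0.2000, 0.3000, 0.2000, 0.3000)
After 2 months: (0.3000, 0.1900, 0.2100, 0.3000)
After 3 months: (0.2880, 0.2000, 0.2120, 0.3000)
After 4 months: (0.2888, 0.1988, 0.2124, 0.3000)
P(in Bull after 4 months) = 0.2124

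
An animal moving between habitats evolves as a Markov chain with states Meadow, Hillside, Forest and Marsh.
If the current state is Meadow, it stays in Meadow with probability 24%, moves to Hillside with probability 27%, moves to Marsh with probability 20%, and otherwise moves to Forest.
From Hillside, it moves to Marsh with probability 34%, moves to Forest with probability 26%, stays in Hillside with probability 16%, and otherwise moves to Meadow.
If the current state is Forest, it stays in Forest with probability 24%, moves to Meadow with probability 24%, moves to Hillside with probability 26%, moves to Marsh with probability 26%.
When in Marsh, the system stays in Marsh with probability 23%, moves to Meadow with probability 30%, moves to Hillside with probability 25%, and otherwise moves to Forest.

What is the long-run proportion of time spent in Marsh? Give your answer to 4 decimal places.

Let the stationary distribution be π with π = πP and π_1 + π_2 + π_3 + π_4 = 1.
π_1 = 0.24·π_1 + 0.24·π_2 + 0.24·π_3 + 0.3·π_4
π_2 = 0.27·π_1 + 0.16·π_2 + 0.26·π_3 + 0.25·π_4
π_3 = 0.29·π_1 + 0.26·π_2 + 0.24·π_3 + 0.22·π_4
Solving with the normalization constraint gives π = (0.2554, 0.2364, 0.2524, 0.2559).
So the stationary probability of Marsh is 0.2559.

0.2559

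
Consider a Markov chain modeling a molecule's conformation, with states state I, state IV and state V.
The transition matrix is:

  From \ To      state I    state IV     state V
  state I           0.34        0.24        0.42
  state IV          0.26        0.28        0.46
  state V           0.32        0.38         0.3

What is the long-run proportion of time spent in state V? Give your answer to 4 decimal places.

Let the stationary distribution be π with π = πP and π_1 + π_2 + π_3 = 1.
π_1 = 0.34·π_1 + 0.26·π_2 + 0.32·π_3
π_2 = 0.24·π_1 + 0.28·π_2 + 0.38·π_3
Solving with the normalization constraint gives π = (0.3078, 0.3063, 0.3859).
So the stationary probability of state V is 0.3859.

0.3859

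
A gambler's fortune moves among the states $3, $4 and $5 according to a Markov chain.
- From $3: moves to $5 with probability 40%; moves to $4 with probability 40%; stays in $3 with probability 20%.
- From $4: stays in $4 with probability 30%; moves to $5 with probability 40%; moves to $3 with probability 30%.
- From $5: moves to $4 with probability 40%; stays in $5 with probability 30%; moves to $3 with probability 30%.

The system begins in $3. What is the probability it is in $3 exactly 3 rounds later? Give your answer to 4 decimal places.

0.2720

Propagate the distribution vector 3 rounds from $3.
After 0 rounds: (1.0000, 0.0000, 0.0000)
After 1 round: (0.2000, 0.4000, 0.4000)
After 2 rounds: (0.2800, 0.3600, 0.3600)
After 3 rounds: (0.2720, 0.3640, 0.3640)
P(in $3 after 3 rounds) = 0.2720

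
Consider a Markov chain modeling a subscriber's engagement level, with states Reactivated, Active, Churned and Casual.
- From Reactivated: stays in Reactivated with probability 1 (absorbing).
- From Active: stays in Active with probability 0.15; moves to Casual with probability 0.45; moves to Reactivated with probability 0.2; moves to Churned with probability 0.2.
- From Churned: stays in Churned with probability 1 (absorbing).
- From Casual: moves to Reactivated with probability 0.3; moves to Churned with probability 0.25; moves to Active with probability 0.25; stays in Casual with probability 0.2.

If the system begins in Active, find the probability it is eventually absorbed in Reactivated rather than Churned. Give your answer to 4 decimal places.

0.5198

Let h(s) be the probability of absorption at Reactivated starting from transient state s. Then h(Reactivated) = 1 and h(Churned) = 0. By first-step analysis:
h(Active) = 0.2·1 + 0.15·h(Active) + 0.2·0 + 0.45·h(Casual)
h(Casual) = 0.3·1 + 0.25·h(Active) + 0.25·0 + 0.2·h(Casual)
Solving: h(Active) = 0.5198, h(Casual) = 0.5374.
Starting from Active, the probability is 0.5198.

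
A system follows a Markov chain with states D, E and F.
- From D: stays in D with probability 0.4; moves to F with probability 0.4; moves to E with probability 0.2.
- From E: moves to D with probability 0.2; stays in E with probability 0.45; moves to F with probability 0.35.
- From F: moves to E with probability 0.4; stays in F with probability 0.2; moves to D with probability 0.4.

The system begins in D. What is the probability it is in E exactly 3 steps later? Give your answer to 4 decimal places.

0.3445

Propagate the distribution vector 3 steps from D.
After 0 steps: (1.0000, 0.0000, 0.0000)
After 1 step: (0.4000, 0.2000, 0.4000)
After 2 steps: (0.3600, 0.3300, 0.3100)
After 3 steps: (0.3340, 0.3445, 0.3215)
P(in E after 3 steps) = 0.3445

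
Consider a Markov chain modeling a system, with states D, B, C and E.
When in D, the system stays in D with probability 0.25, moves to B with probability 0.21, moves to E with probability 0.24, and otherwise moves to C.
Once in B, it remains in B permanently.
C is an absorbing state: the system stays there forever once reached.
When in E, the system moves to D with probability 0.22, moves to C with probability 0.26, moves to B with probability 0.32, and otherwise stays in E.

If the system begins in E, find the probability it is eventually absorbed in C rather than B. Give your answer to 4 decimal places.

0.4770

Let h(s) be the probability of absorption at C starting from transient state s. Then h(C) = 1 and h(B) = 0. By first-step analysis:
h(D) = 0.25·h(D) + 0.21·0 + 0.3·1 + 0.24·h(E)
h(E) = 0.22·h(D) + 0.32·0 + 0.26·1 + 0.2·h(E)
Solving: h(D) = 0.5526, h(E) = 0.4770.
Starting from E, the probability is 0.4770.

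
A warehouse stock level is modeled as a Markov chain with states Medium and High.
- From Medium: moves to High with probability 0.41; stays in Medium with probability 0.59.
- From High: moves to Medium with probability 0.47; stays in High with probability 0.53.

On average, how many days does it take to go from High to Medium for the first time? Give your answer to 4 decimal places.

Let t(s) be the expected number of days to first reach Medium from state s, with t(Medium) = 0. Conditioning on the first day:
t(High) = 1 + 0.53·t(High)
Solving: t(High) = 2.1277.
Expected days from High to Medium: 2.1277.

2.1277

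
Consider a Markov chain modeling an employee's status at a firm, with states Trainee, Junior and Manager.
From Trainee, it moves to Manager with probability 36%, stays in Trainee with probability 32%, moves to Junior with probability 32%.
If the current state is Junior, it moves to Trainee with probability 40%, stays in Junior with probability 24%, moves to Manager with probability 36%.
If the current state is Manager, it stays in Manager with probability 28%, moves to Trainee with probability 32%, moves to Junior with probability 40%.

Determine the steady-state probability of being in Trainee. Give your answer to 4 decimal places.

Let the stationary distribution be π with π = πP and π_1 + π_2 + π_3 = 1.
π_1 = 0.32·π_1 + 0.4·π_2 + 0.32·π_3
π_2 = 0.32·π_1 + 0.24·π_2 + 0.4·π_3
Solving with the normalization constraint gives π = (0.3457, 0.3210, 0.3333).
So the stationary probability of Trainee is 0.3457.

0.3457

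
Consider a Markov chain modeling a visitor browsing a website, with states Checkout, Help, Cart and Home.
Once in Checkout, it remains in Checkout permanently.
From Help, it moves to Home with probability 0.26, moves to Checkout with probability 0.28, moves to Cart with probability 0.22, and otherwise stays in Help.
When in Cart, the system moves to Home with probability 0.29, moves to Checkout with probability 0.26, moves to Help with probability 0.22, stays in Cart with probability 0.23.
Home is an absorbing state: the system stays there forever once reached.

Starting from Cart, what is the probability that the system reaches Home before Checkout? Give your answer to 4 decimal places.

0.5171

Let h(s) be the probability of absorption at Home starting from transient state s. Then h(Home) = 1 and h(Checkout) = 0. By first-step analysis:
h(Help) = 0.28·0 + 0.24·h(Help) + 0.22·h(Cart) + 0.26·1
h(Cart) = 0.26·0 + 0.22·h(Help) + 0.23·h(Cart) + 0.29·1
Solving: h(Help) = 0.4918, h(Cart) = 0.5171.
Starting from Cart, the probability is 0.5171.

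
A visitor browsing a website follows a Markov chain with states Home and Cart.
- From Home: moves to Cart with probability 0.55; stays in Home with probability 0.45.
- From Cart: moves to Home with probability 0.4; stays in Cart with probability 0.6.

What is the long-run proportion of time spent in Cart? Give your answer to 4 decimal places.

0.5789

Let the stationary distribution be π with π = πP and π_1 + π_2 = 1.
π_1 = 0.45·π_1 + 0.4·π_2
Solving with the normalization constraint gives π = (0.4211, 0.5789).
So the stationary probability of Cart is 0.5789.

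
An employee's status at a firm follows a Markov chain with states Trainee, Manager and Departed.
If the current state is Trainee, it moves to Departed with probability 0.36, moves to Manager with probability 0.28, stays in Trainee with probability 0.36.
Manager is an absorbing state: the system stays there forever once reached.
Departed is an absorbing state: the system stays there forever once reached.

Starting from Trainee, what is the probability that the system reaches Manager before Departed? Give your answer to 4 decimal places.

0.4375

Let h(s) be the probability of absorption at Manager starting from transient state s. Then h(Manager) = 1 and h(Departed) = 0. By first-step analysis:
h(Trainee) = 0.36·h(Trainee) + 0.28·1 + 0.36·0
Solving: h(Trainee) = 0.4375.
Starting from Trainee, the probability is 0.4375.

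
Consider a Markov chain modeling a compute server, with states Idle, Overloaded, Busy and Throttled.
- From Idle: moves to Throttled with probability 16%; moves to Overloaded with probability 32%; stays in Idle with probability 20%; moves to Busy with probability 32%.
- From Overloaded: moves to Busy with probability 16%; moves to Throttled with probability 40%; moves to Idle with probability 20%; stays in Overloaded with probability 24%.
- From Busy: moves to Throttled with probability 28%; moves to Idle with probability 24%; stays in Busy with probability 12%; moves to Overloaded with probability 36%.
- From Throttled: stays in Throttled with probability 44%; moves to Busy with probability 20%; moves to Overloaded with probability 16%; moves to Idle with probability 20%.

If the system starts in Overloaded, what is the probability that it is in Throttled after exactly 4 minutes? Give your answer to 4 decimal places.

Propagate the distribution vector 4 minutes from Overloaded.
After 0 minutes: (0.0000, 1.0000, 0.0000, 0.0000)
After 1 minute: (0.2000, 0.2400, 0.1600, 0.4000)
After 2 minutes: (0.2064, 0.2432, 0.2016, 0.3488)
After 3 minutes: (0.2081, 0.2528, 0.1989, 0.3402)
After 4 minutes: (0.2080, 0.2533, 0.1989, 0.3398)
P(in Throttled after 4 minutes) = 0.3398

0.3398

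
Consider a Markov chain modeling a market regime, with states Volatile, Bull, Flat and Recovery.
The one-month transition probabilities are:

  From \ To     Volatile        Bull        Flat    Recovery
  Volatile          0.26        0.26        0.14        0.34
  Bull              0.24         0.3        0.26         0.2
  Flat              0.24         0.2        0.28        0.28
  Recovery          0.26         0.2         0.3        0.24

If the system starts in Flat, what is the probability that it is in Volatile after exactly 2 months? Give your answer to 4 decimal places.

0.2504

Propagate the distribution vector 2 months from Flat.
After 0 months: (0.0000, 0.0000, 1.0000, 0.0000)
After 1 month: (0.2400, 0.2000, 0.2800, 0.2800)
After 2 months: (0.2504, 0.2344, 0.2480, 0.2672)
P(in Volatile after 2 months) = 0.2504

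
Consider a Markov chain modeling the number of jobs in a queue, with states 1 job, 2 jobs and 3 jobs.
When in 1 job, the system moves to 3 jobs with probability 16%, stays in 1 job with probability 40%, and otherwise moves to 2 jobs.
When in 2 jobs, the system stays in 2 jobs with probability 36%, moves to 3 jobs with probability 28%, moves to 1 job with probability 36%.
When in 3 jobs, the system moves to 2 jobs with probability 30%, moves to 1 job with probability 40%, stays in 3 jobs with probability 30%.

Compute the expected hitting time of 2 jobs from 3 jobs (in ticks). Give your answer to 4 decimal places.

2.8090

Let t(s) be the expected number of ticks to first reach 2 jobs from state s, with t(2 jobs) = 0. Conditioning on the first tick:
t(1 job) = 1 + 0.4·t(1 job) + 0.16·t(3 jobs)
t(3 jobs) = 1 + 0.4·t(1 job) + 0.3·t(3 jobs)
Solving: t(1 job) = 2.4157, t(3 jobs) = 2.8090.
Expected ticks from 3 jobs to 2 jobs: 2.8090.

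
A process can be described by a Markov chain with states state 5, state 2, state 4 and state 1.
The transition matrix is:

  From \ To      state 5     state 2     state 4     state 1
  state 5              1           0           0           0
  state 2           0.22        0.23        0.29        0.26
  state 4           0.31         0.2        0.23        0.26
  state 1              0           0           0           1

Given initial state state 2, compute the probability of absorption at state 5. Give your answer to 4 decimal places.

Let h(s) be the probability of absorption at state 5 starting from transient state s. Then h(state 5) = 1 and h(state 1) = 0. By first-step analysis:
h(state 2) = 0.22·1 + 0.23·h(state 2) + 0.29·h(state 4) + 0.26·0
h(state 4) = 0.31·1 + 0.2·h(state 2) + 0.23·h(state 4) + 0.26·0
Solving: h(state 2) = 0.4848, h(state 4) = 0.5285.
Starting from state 2, the probability is 0.4848.

0.4848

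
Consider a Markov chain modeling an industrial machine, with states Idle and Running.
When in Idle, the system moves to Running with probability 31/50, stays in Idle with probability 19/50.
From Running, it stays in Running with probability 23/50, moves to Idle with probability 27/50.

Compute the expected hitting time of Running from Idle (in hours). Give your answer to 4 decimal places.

Let t(s) be the expected number of hours to first reach Running from state s, with t(Running) = 0. Conditioning on the first hour:
t(Idle) = 1 + 0.38·t(Idle)
Solving: t(Idle) = 1.6129.
Expected hours from Idle to Running: 1.6129.

1.6129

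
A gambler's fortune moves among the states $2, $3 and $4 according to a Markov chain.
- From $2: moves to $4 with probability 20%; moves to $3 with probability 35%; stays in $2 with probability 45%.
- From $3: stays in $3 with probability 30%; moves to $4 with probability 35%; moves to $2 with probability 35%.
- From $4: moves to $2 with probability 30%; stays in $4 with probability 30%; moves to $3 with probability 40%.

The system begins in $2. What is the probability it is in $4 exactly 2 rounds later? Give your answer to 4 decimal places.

Sum over the intermediate state after 1 round:
P = P($2→$2)·P($2→$4) + P($2→$3)·P($3→$4) + P($2→$4)·P($4→$4)
  = 0.45×0.2 + 0.35×0.35 + 0.2×0.3
  = 0.0900 + 0.1225 + 0.0600 = 0.2725

0.2725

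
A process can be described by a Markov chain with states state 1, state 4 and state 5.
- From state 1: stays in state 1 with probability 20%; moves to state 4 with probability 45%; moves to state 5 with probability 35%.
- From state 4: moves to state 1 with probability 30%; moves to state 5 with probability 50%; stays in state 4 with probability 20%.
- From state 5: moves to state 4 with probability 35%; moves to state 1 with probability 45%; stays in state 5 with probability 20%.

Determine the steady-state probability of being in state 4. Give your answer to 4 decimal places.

Let the stationary distribution be π with π = πP and π_1 + π_2 + π_3 = 1.
π_1 = 0.2·π_1 + 0.3·π_2 + 0.45·π_3
π_2 = 0.45·π_1 + 0.2·π_2 + 0.35·π_3
Solving with the normalization constraint gives π = (0.3201, 0.3322, 0.3477).
So the stationary probability of state 4 is 0.3322.

0.3322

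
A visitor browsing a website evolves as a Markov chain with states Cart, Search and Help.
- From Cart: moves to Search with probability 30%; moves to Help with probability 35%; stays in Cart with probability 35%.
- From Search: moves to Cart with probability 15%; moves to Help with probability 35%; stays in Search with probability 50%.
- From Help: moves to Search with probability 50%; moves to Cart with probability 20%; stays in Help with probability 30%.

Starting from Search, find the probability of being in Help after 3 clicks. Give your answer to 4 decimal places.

0.3334

Propagate the distribution vector 3 clicks from Search.
After 0 clicks: (0.0000, 1.0000, 0.0000)
After 1 click: (0.1500, 0.5000, 0.3500)
After 2 clicks: (0.1975, 0.4700, 0.3325)
After 3 clicks: (0.2061, 0.4605, 0.3334)
P(in Help after 3 clicks) = 0.3334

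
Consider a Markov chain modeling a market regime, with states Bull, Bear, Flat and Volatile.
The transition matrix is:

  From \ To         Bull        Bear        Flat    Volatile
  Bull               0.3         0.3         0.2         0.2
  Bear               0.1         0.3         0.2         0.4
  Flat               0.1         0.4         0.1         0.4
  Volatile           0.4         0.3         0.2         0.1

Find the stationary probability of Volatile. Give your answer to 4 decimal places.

0.2727

Let the stationary distribution be π with π = πP and π_1 + π_2 + π_3 + π_4 = 1.
π_1 = 0.3·π_1 + 0.1·π_2 + 0.1·π_3 + 0.4·π_4
π_2 = 0.3·π_1 + 0.3·π_2 + 0.4·π_3 + 0.3·π_4
π_3 = 0.2·π_1 + 0.2·π_2 + 0.1·π_3 + 0.2·π_4
Solving with the normalization constraint gives π = (0.2273, 0.3182, 0.1818, 0.2727).
So the stationary probability of Volatile is 0.2727.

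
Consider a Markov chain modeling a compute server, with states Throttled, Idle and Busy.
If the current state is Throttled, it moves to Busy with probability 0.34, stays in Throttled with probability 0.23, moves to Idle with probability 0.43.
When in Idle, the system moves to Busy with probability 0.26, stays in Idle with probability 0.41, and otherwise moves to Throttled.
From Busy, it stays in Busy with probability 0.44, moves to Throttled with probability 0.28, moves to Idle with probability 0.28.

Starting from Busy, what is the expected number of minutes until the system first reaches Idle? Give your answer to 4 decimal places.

Let t(s) be the expected number of minutes to first reach Idle from state s, with t(Idle) = 0. Conditioning on the first minute:
t(Throttled) = 1 + 0.23·t(Throttled) + 0.34·t(Busy)
t(Busy) = 1 + 0.28·t(Throttled) + 0.44·t(Busy)
Solving: t(Throttled) = 2.6786, t(Busy) = 3.1250.
Expected minutes from Busy to Idle: 3.1250.

3.1250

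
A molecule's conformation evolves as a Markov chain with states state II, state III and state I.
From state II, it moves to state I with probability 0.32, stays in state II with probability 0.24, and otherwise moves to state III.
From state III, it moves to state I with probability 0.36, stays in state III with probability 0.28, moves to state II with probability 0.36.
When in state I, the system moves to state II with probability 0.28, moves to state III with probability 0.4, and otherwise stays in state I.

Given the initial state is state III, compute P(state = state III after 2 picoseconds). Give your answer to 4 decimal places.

Sum over the intermediate state after 1 picosecond:
P = P(state III→state II)·P(state II→state III) + P(state III→state III)·P(state III→state III) + P(state III→state I)·P(state I→state III)
  = 0.36×0.44 + 0.28×0.28 + 0.36×0.4
  = 0.1584 + 0.0784 + 0.1440 = 0.3808

0.3808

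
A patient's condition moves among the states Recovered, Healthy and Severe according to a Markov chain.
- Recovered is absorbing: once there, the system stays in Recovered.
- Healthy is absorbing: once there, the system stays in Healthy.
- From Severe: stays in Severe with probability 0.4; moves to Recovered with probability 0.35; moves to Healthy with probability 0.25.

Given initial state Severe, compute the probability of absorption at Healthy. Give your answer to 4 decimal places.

Let h(s) be the probability of absorption at Healthy starting from transient state s. Then h(Healthy) = 1 and h(Recovered) = 0. By first-step analysis:
h(Severe) = 0.35·0 + 0.25·1 + 0.4·h(Severe)
Solving: h(Severe) = 0.4167.
Starting from Severe, the probability is 0.4167.

0.4167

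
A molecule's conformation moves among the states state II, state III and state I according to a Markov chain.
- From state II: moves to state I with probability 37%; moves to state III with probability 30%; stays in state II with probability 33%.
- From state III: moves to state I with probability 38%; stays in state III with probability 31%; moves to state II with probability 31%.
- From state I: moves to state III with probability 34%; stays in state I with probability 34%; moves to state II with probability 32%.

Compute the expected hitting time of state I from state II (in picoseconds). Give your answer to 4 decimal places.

2.6807

Let t(s) be the expected number of picoseconds to first reach state I from state s, with t(state I) = 0. Conditioning on the first picosecond:
t(state II) = 1 + 0.33·t(state II) + 0.3·t(state III)
t(state III) = 1 + 0.31·t(state II) + 0.31·t(state III)
Solving: t(state II) = 2.6807, t(state III) = 2.6537.
Expected picoseconds from state II to state I: 2.6807.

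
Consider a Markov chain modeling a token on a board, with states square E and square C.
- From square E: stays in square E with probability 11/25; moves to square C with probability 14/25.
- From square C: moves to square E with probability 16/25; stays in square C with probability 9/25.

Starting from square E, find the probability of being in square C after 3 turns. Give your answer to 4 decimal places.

0.4704

Propagate the distribution vector 3 turns from square E.
After 0 turns: (1.0000, 0.0000)
After 1 turn: (0.4400, 0.5600)
After 2 turns: (0.5520, 0.4480)
After 3 turns: (0.5296, 0.4704)
P(in square C after 3 turns) = 0.4704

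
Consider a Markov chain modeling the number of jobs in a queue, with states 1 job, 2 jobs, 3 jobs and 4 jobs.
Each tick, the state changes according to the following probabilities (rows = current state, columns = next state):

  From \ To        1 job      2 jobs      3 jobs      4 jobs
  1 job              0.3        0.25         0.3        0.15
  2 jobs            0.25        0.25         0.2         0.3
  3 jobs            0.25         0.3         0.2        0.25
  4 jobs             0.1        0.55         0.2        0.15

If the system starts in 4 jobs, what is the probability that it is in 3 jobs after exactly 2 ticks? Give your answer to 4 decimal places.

Propagate the distribution vector 2 ticks from 4 jobs.
After 0 ticks: (0.0000, 0.0000, 0.0000, 1.0000)
After 1 tick: (0.1000, 0.5500, 0.2000, 0.1500)
After 2 ticks: (0.2325, 0.3050, 0.2100, 0.2525)
P(in 3 jobs after 2 ticks) = 0.2100

0.2100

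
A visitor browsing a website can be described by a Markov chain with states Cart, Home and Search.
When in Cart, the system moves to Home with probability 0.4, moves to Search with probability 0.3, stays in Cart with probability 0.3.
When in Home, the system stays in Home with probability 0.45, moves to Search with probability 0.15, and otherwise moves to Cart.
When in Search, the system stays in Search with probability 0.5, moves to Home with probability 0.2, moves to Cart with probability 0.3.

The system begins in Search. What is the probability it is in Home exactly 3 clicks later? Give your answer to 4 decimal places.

0.3415

Propagate the distribution vector 3 clicks from Search.
After 0 clicks: (0.0000, 0.0000, 1.0000)
After 1 click: (0.3000, 0.2000, 0.5000)
After 2 clicks: (0.3200, 0.3100, 0.3700)
After 3 clicks: (0.3310, 0.3415, 0.3275)
P(in Home after 3 clicks) = 0.3415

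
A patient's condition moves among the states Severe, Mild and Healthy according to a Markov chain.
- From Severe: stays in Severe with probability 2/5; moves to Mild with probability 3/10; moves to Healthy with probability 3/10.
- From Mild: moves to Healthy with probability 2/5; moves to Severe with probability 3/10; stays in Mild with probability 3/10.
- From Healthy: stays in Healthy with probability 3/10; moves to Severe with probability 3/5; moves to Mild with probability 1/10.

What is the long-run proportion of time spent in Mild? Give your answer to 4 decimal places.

Let the stationary distribution be π with π = πP and π_1 + π_2 + π_3 = 1.
π_1 = 0.4·π_1 + 0.3·π_2 + 0.6·π_3
π_2 = 0.3·π_1 + 0.3·π_2 + 0.1·π_3
Solving with the normalization constraint gives π = (0.4412, 0.2353, 0.3235).
So the stationary probability of Mild is 0.2353.

0.2353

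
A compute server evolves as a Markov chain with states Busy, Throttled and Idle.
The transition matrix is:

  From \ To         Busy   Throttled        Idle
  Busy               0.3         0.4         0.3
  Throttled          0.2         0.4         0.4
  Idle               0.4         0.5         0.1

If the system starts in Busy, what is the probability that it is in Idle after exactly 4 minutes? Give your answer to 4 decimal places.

Propagate the distribution vector 4 minutes from Busy.
After 0 minutes: (1.0000, 0.0000, 0.0000)
After 1 minute: (0.3000, 0.4000, 0.3000)
After 2 minutes: (0.2900, 0.4300, 0.2800)
After 3 minutes: (0.2850, 0.4280, 0.2870)
After 4 minutes: (0.2859, 0.4287, 0.2854)
P(in Idle after 4 minutes) = 0.2854

0.2854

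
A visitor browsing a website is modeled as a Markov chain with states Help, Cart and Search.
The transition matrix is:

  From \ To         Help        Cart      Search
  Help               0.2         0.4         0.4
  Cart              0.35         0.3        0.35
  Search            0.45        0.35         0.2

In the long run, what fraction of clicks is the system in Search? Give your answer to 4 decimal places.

Let the stationary distribution be π with π = πP and π_1 + π_2 + π_3 = 1.
π_1 = 0.2·π_1 + 0.35·π_2 + 0.45·π_3
π_2 = 0.4·π_1 + 0.3·π_2 + 0.35·π_3
Solving with the normalization constraint gives π = (0.3321, 0.3491, 0.3188).
So the stationary probability of Search is 0.3188.

0.3188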